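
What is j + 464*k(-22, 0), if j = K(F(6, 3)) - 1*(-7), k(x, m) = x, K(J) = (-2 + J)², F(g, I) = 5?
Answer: -10192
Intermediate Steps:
j = 16 (j = (-2 + 5)² - 1*(-7) = 3² + 7 = 9 + 7 = 16)
j + 464*k(-22, 0) = 16 + 464*(-22) = 16 - 10208 = -10192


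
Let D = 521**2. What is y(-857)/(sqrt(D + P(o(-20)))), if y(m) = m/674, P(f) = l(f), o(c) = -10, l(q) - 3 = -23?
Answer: -857*sqrt(271421)/182937754 ≈ -0.0024406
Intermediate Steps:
l(q) = -20 (l(q) = 3 - 23 = -20)
P(f) = -20
y(m) = m/674 (y(m) = m*(1/674) = m/674)
D = 271441
y(-857)/(sqrt(D + P(o(-20)))) = ((1/674)*(-857))/(sqrt(271441 - 20)) = -857*sqrt(271421)/271421/674 = -857*sqrt(271421)/182937754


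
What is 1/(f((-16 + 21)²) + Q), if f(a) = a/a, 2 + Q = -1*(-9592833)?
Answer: 1/9592832 ≈ 1.0424e-7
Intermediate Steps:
Q = 9592831 (Q = -2 - 1*(-9592833) = -2 + 9592833 = 9592831)
f(a) = 1
1/(f((-16 + 21)²) + Q) = 1/(1 + 9592831) = 1/9592832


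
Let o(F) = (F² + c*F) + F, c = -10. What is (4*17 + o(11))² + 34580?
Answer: 42680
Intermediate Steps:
o(F) = F² - 9*F (o(F) = (F² - 10*F) + F = F² - 9*F)
(4*17 + o(11))² + 34580 = (4*17 + 11*(-9 + 11))² + 34580 = (68 + 11*2)² + 34580 = (68 + 22)² + 34580 = 90² + 34580 = 8100 + 34580 = 42680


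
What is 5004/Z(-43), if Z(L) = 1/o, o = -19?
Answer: -95076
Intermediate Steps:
Z(L) = -1/19 (Z(L) = 1/(-19) = -1/19)
5004/Z(-43) = 5004/(-1/19) = 5004*(-19) = -95076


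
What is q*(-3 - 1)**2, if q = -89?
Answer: -1424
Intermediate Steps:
q*(-3 - 1)**2 = -89*(-3 - 1)**2 = -89*(-4)**2 = -89*16 = -1424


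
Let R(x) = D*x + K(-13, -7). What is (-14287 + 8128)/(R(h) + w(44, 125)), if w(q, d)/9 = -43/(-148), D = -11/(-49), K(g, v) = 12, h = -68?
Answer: 44665068/4717 ≈ 9469.0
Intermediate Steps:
D = 11/49 (D = -11*(-1/49) = 11/49 ≈ 0.22449)
w(q, d) = 387/148 (w(q, d) = 9*(-43/(-148)) = 9*(-43*(-1/148)) = 9*(43/148) = 387/148)
R(x) = 12 + 11*x/49 (R(x) = 11*x/49 + 12 = 12 + 11*x/49)
(-14287 + 8128)/(R(h) + w(44, 125)) = (-14287 + 8128)/((12 + (11/49)*(-68)) + 387/148) = -6159/((12 - 748/49) + 387/148) = -6159/(-160/49 + 387/148) = -6159/(-4717/7252) = -6159*(-7252/4717) = 44665068/4717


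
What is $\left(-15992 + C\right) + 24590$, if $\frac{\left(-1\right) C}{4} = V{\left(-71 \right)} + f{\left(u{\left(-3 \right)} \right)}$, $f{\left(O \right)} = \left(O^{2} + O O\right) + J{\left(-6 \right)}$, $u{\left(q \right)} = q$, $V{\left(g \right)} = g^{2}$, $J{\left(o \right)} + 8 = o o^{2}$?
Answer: $-10742$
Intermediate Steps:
$J{\left(o \right)} = -8 + o^{3}$ ($J{\left(o \right)} = -8 + o o^{2} = -8 + o^{3}$)
$f{\left(O \right)} = -224 + 2 O^{2}$ ($f{\left(O \right)} = \left(O^{2} + O O\right) + \left(-8 + \left(-6\right)^{3}\right) = \left(O^{2} + O^{2}\right) - 224 = 2 O^{2} - 224 = -224 + 2 O^{2}$)
$C = -19340$ ($C = - 4 \left(\left(-71\right)^{2} - \left(224 - 2 \left(-3\right)^{2}\right)\right) = - 4 \left(5041 + \left(-224 + 2 \cdot 9\right)\right) = - 4 \left(5041 + \left(-224 + 18\right)\right) = - 4 \left(5041 - 206\right) = \left(-4\right) 4835 = -19340$)
$\left(-15992 + C\right) + 24590 = \left(-15992 - 19340\right) + 24590 = -35332 + 24590 = -10742$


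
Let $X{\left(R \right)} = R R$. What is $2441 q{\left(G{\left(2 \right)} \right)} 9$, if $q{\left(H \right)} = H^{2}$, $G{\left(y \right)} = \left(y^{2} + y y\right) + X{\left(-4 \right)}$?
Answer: $12654144$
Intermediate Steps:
$X{\left(R \right)} = R^{2}$
$G{\left(y \right)} = 16 + 2 y^{2}$ ($G{\left(y \right)} = \left(y^{2} + y y\right) + \left(-4\right)^{2} = \left(y^{2} + y^{2}\right) + 16 = 2 y^{2} + 16 = 16 + 2 y^{2}$)
$2441 q{\left(G{\left(2 \right)} \right)} 9 = 2441 \left(16 + 2 \cdot 2^{2}\right)^{2} \cdot 9 = 2441 \left(16 + 2 \cdot 4\right)^{2} \cdot 9 = 2441 \left(16 + 8\right)^{2} \cdot 9 = 2441 \cdot 24^{2} \cdot 9 = 2441 \cdot 576 \cdot 9 = 2441 \cdot 5184 = 12654144$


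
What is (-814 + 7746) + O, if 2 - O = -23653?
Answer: 30587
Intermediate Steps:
O = 23655 (O = 2 - 1*(-23653) = 2 + 23653 = 23655)
(-814 + 7746) + O = (-814 + 7746) + 23655 = 6932 + 23655 = 30587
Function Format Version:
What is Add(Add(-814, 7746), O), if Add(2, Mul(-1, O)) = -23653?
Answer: 30587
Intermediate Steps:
O = 23655 (O = Add(2, Mul(-1, -23653)) = Add(2, 23653) = 23655)
Add(Add(-814, 7746), O) = Add(Add(-814, 7746), 23655) = Add(6932, 23655) = 30587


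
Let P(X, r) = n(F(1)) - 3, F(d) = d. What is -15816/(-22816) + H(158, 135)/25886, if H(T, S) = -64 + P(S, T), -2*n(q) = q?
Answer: 6373014/9228359 ≈ 0.69059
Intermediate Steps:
n(q) = -q/2
P(X, r) = -7/2 (P(X, r) = -1/2*1 - 3 = -1/2 - 3 = -7/2)
H(T, S) = -135/2 (H(T, S) = -64 - 7/2 = -135/2)
-15816/(-22816) + H(158, 135)/25886 = -15816/(-22816) - 135/2/25886 = -15816*(-1/22816) - 135/2*1/25886 = 1977/2852 - 135/51772 = 6373014/9228359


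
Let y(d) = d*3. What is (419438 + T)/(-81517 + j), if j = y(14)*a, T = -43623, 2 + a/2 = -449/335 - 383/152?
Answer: -4784124950/1043977663 ≈ -4.5826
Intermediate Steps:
y(d) = 3*d
a = -298393/25460 (a = -4 + 2*(-449/335 - 383/152) = -4 + 2*(-196553/50920) = -4 - 196553/25460 = -298393/25460 ≈ -11.720)
j = -6266253/12730 (j = (3*14)*(-298393/25460) = 42*(-298393/25460) = -6266253/12730 ≈ -492.24)
(419438 + T)/(-81517 + j) = (419438 - 43623)/(-81517 - 6266253/12730) = 375815/(-1043977663/12730) = 375815*(-12730/1043977663) = -4784124950/1043977663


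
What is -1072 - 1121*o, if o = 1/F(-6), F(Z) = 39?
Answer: -42929/39 ≈ -1100.7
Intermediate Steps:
o = 1/39 ≈ 0.025641
-1072 - 1121*o = -1072 - 1121*1/39 = -1072 - 1121/39 = -42929/39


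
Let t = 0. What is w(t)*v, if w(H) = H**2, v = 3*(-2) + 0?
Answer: 0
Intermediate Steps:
v = -6 (v = -6 + 0 = -6)
w(t)*v = 0**2*(-6) = 0*(-6) = 0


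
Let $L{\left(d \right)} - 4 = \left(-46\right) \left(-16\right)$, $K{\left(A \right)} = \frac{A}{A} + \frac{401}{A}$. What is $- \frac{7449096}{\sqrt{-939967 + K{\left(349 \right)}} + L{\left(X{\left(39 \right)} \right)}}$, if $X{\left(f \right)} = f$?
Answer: $- \frac{1923803532960}{519160133} + \frac{7449096 i \sqrt{114488658817}}{519160133} \approx -3705.6 + 4854.9 i$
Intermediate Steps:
$K{\left(A \right)} = 1 + \frac{401}{A}$
$L{\left(d \right)} = 740$ ($L{\left(d \right)} = 4 - -736 = 4 + 736 = 740$)
$- \frac{7449096}{\sqrt{-939967 + K{\left(349 \right)}} + L{\left(X{\left(39 \right)} \right)}} = - \frac{7449096}{\sqrt{-939967 + \frac{401 + 349}{349}} + 740} = - \frac{7449096}{\sqrt{-939967 + \frac{1}{349} \cdot 750} + 740} = - \frac{7449096}{\sqrt{-939967 + \frac{750}{349}} + 740} = - \frac{7449096}{\sqrt{- \frac{328047733}{349}} + 740} = - \frac{7449096}{\frac{i \sqrt{114488658817}}{349} + 740} = - \frac{7449096}{740 + \frac{i \sqrt{114488658817}}{349}}$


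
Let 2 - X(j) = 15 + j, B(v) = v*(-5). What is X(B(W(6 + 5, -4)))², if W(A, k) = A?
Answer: 1764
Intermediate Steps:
B(v) = -5*v
X(j) = -13 - j (X(j) = 2 - (15 + j) = 2 + (-15 - j) = -13 - j)
X(B(W(6 + 5, -4)))² = (-13 - (-5)*(6 + 5))² = (-13 - (-5)*11)² = (-13 - 1*(-55))² = (-13 + 55)² = 42² = 1764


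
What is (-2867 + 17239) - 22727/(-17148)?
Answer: 246473783/17148 ≈ 14373.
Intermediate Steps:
(-2867 + 17239) - 22727/(-17148) = 14372 - 22727*(-1/17148) = 14372 + 22727/17148 = 246473783/17148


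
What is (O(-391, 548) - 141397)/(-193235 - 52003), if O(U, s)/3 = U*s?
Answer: 784201/245238 ≈ 3.1977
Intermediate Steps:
O(U, s) = 3*U*s (O(U, s) = 3*(U*s) = 3*U*s)
(O(-391, 548) - 141397)/(-193235 - 52003) = (3*(-391)*548 - 141397)/(-193235 - 52003) = (-642804 - 141397)/(-245238) = -784201*(-1/245238) = 784201/245238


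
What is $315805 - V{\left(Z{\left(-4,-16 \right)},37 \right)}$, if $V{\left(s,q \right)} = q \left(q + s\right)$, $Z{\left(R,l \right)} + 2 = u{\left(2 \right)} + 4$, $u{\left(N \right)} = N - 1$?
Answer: $314325$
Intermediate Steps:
$u{\left(N \right)} = -1 + N$
$Z{\left(R,l \right)} = 3$ ($Z{\left(R,l \right)} = -2 + \left(\left(-1 + 2\right) + 4\right) = -2 + \left(1 + 4\right) = -2 + 5 = 3$)
$315805 - V{\left(Z{\left(-4,-16 \right)},37 \right)} = 315805 - 37 \left(37 + 3\right) = 315805 - 37 \cdot 40 = 315805 - 1480 = 314325$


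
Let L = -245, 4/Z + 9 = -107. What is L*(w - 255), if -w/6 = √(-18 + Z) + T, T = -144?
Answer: -149205 + 1470*I*√15167/29 ≈ -1.4921e+5 + 6242.7*I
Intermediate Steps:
Z = -1/29 (Z = 4/(-9 - 107) = 4/(-116) = 4*(-1/116) = -1/29 ≈ -0.034483)
w = 864 - 6*I*√15167/29 (w = -6*(√(-18 - 1/29) - 144) = -6*(√(-523/29) - 144) = -6*(I*√15167/29 - 144) = -6*(-144 + I*√15167/29) = 864 - 6*I*√15167/29 ≈ 864.0 - 25.48*I)
L*(w - 255) = -245*((864 - 6*I*√15167/29) - 255) = -245*(609 - 6*I*√15167/29) = -149205 + 1470*I*√15167/29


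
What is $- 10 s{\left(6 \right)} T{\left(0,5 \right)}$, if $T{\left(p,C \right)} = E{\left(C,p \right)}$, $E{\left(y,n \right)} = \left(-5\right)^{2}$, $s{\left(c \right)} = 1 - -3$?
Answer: $-1000$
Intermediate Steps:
$s{\left(c \right)} = 4$ ($s{\left(c \right)} = 1 + 3 = 4$)
$E{\left(y,n \right)} = 25$
$T{\left(p,C \right)} = 25$
$- 10 s{\left(6 \right)} T{\left(0,5 \right)} = \left(-10\right) 4 \cdot 25 = \left(-40\right) 25 = -1000$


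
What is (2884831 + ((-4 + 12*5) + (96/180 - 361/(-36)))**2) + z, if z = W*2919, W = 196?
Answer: 112148886361/32400 ≈ 3.4614e+6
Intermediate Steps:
z = 572124 (z = 196*2919 = 572124)
(2884831 + ((-4 + 12*5) + (96/180 - 361/(-36)))**2) + z = (2884831 + ((-4 + 12*5) + (96/180 - 361/(-36)))**2) + 572124 = (2884831 + ((-4 + 60) + (96*(1/180) - 361*(-1/36)))**2) + 572124 = (2884831 + (56 + (8/15 + 361/36))**2) + 572124 = (2884831 + (56 + 1901/180)**2) + 572124 = (2884831 + (11981/180)**2) + 572124 = (2884831 + 143544361/32400) + 572124 = 93612068761/32400 + 572124 = 112148886361/32400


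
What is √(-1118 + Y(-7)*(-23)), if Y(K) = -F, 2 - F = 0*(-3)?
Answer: 4*I*√67 ≈ 32.741*I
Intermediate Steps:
F = 2 (F = 2 - 0*(-3) = 2 - 1*0 = 2 + 0 = 2)
Y(K) = -2 (Y(K) = -1*2 = -2)
√(-1118 + Y(-7)*(-23)) = √(-1118 - 2*(-23)) = √(-1118 + 46) = √(-1072) = 4*I*√67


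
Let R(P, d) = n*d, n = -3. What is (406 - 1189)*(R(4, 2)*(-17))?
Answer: -79866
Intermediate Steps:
R(P, d) = -3*d
(406 - 1189)*(R(4, 2)*(-17)) = (406 - 1189)*(-3*2*(-17)) = -(-4698)*(-17) = -783*102 = -79866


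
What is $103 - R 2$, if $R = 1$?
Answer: $-206$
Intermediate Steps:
$103 - R 2 = 103 \left(-1\right) 1 \cdot 2 = 103 \left(\left(-1\right) 2\right) = 103 \left(-2\right) = -206$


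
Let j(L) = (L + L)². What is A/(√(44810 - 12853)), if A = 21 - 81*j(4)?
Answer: -5163*√31957/31957 ≈ -28.881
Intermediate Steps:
j(L) = 4*L² (j(L) = (2*L)² = 4*L²)
A = -5163 (A = 21 - 324*4² = 21 - 324*16 = 21 - 81*64 = 21 - 5184 = -5163)
A/(√(44810 - 12853)) = -5163/√(44810 - 12853) = -5163*√31957/31957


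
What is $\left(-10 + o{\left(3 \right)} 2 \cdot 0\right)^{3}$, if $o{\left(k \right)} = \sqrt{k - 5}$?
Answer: $-1000$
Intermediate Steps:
$o{\left(k \right)} = \sqrt{-5 + k}$
$\left(-10 + o{\left(3 \right)} 2 \cdot 0\right)^{3} = \left(-10 + \sqrt{-5 + 3} \cdot 2 \cdot 0\right)^{3} = \left(-10 + \sqrt{-2} \cdot 2 \cdot 0\right)^{3} = \left(-10 + i \sqrt{2} \cdot 2 \cdot 0\right)^{3} = \left(-10 + 2 i \sqrt{2} \cdot 0\right)^{3} = \left(-10 + 0\right)^{3} = \left(-10\right)^{3} = -1000$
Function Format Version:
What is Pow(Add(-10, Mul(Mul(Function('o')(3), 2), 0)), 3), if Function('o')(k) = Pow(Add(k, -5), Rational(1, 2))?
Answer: -1000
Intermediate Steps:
Function('o')(k) = Pow(Add(-5, k), Rational(1, 2))
Pow(Add(-10, Mul(Mul(Function('o')(3), 2), 0)), 3) = Pow(Add(-10, Mul(Mul(Pow(Add(-5, 3), Rational(1, 2)), 2), 0)), 3) = Pow(Add(-10, Mul(Mul(Pow(-2, Rational(1, 2)), 2), 0)), 3) = Pow(Add(-10, Mul(Mul(Mul(I, Pow(2, Rational(1, 2))), 2), 0)), 3) = Pow(Add(-10, Mul(Mul(2, I, Pow(2, Rational(1, 2))), 0)), 3) = Pow(Add(-10, 0), 3) = Pow(-10, 3) = -1000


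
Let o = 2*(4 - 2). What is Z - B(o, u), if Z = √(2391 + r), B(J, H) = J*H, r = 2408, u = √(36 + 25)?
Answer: √4799 - 4*√61 ≈ 38.034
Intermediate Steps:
u = √61 ≈ 7.8102
o = 4 (o = 2*2 = 4)
B(J, H) = H*J
Z = √4799 (Z = √(2391 + 2408) = √4799 ≈ 69.275)
Z - B(o, u) = √4799 - √61*4 = √4799 - 4*√61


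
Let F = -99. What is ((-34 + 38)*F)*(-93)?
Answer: 36828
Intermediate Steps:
((-34 + 38)*F)*(-93) = ((-34 + 38)*(-99))*(-93) = (4*(-99))*(-93) = -396*(-93) = 36828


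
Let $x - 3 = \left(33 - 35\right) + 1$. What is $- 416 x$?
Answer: $-832$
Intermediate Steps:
$x = 2$ ($x = 3 + \left(\left(33 - 35\right) + 1\right) = 3 + \left(-2 + 1\right) = 3 - 1 = 2$)
$- 416 x = \left(-416\right) 2 = -832$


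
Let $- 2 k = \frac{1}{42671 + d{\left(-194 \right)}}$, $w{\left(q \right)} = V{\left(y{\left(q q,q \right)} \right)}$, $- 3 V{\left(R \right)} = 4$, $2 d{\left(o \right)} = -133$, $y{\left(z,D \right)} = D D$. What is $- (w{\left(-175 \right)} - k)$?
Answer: $\frac{113611}{85209} \approx 1.3333$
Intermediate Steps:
$y{\left(z,D \right)} = D^{2}$
$d{\left(o \right)} = - \frac{133}{2}$ ($d{\left(o \right)} = \frac{1}{2} \left(-133\right) = - \frac{133}{2}$)
$V{\left(R \right)} = - \frac{4}{3}$ ($V{\left(R \right)} = \left(- \frac{1}{3}\right) 4 = - \frac{4}{3}$)
$w{\left(q \right)} = - \frac{4}{3}$
$k = - \frac{1}{85209}$ ($k = - \frac{1}{2 \left(42671 - \frac{133}{2}\right)} = - \frac{1}{2 \cdot \frac{85209}{2}} = \left(- \frac{1}{2}\right) \frac{2}{85209} = - \frac{1}{85209} \approx -1.1736 \cdot 10^{-5}$)
$- (w{\left(-175 \right)} - k) = - (- \frac{4}{3} - - \frac{1}{85209}) = - (- \frac{4}{3} + \frac{1}{85209}) = \left(-1\right) \left(- \frac{113611}{85209}\right) = \frac{113611}{85209}$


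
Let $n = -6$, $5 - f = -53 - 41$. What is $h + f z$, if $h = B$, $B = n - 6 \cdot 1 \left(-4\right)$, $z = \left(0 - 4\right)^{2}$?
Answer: $1602$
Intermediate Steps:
$f = 99$ ($f = 5 - \left(-53 - 41\right) = 5 - -94 = 5 + 94 = 99$)
$z = 16$ ($z = \left(-4\right)^{2} = 16$)
$B = 18$ ($B = -6 - 6 \cdot 1 \left(-4\right) = -6 - -24 = -6 + 24 = 18$)
$h = 18$
$h + f z = 18 + 99 \cdot 16 = 18 + 1584 = 1602$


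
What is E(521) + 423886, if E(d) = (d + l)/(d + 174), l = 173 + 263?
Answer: 294601727/695 ≈ 4.2389e+5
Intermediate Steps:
l = 436
E(d) = (436 + d)/(174 + d) (E(d) = (d + 436)/(d + 174) = (436 + d)/(174 + d))
E(521) + 423886 = (436 + 521)/(174 + 521) + 423886 = 957/695 + 423886 = 294601727/695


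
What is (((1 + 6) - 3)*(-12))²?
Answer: 2304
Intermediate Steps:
(((1 + 6) - 3)*(-12))² = ((7 - 3)*(-12))² = (4*(-12))² = (-48)² = 2304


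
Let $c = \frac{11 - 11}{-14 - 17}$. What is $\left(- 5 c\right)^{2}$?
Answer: $0$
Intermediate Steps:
$c = 0$ ($c = \frac{0}{-31} = 0 \left(- \frac{1}{31}\right) = 0$)
$\left(- 5 c\right)^{2} = \left(\left(-5\right) 0\right)^{2} = 0^{2} = 0$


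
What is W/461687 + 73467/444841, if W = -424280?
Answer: -154818380651/205377306767 ≈ -0.75382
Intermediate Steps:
W/461687 + 73467/444841 = -424280/461687 + 73467/444841 = -154818380651/205377306767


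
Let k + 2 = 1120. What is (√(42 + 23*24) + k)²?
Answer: 1250518 + 6708*√66 ≈ 1.3050e+6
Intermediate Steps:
k = 1118 (k = -2 + 1120 = 1118)
(√(42 + 23*24) + k)² = (√(42 + 23*24) + 1118)² = (√(42 + 552) + 1118)² = (√594 + 1118)² = (3*√66 + 1118)² = (1118 + 3*√66)²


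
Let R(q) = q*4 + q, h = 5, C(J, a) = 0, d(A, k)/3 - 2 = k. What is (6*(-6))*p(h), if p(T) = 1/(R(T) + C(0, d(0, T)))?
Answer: -36/25 ≈ -1.4400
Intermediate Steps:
d(A, k) = 6 + 3*k
R(q) = 5*q (R(q) = 4*q + q = 5*q)
p(T) = 1/(5*T) (p(T) = 1/(5*T + 0) = 1/(5*T))
(6*(-6))*p(h) = (6*(-6))*((⅕)/5) = -36/(5*5) = -36*1/25 = -36/25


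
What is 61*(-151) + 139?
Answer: -9072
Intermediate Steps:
61*(-151) + 139 = -9211 + 139 = -9072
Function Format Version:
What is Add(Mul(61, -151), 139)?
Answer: -9072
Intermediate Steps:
Add(Mul(61, -151), 139) = Add(-9211, 139) = -9072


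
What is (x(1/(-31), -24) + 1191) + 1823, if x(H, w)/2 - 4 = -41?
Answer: 2940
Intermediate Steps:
x(H, w) = -74 (x(H, w) = 8 + 2*(-41) = 8 - 82 = -74)
(x(1/(-31), -24) + 1191) + 1823 = (-74 + 1191) + 1823 = 1117 + 1823 = 2940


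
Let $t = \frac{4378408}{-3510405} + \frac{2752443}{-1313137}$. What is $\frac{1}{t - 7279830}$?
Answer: $- \frac{4609642690485}{33557430559112632861} \approx -1.3737 \cdot 10^{-7}$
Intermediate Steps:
$t = - \frac{15411639215311}{4609642690485}$ ($t = 4378408 \left(- \frac{1}{3510405}\right) + 2752443 \left(- \frac{1}{1313137}\right) = - \frac{4378408}{3510405} - \frac{2752443}{1313137} = - \frac{15411639215311}{4609642690485} \approx -3.3433$)
$\frac{1}{t - 7279830} = \frac{1}{- \frac{15411639215311}{4609642690485} - 7279830} = \frac{1}{- \frac{33557430559112632861}{4609642690485}} = - \frac{4609642690485}{33557430559112632861}$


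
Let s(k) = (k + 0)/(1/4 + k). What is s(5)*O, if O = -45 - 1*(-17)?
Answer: -80/3 ≈ -26.667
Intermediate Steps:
O = -28 (O = -45 + 17 = -28)
s(k) = k/(¼ + k)
s(5)*O = (4*5/(1 + 4*5))*(-28) = (4*5/(1 + 20))*(-28) = (4*5/21)*(-28) = (4*5*(1/21))*(-28) = (20/21)*(-28) = -80/3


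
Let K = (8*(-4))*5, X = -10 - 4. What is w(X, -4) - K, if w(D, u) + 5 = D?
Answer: 141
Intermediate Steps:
X = -14
K = -160 (K = -32*5 = -160)
w(D, u) = -5 + D
w(X, -4) - K = (-5 - 14) - 1*(-160) = -19 + 160 = 141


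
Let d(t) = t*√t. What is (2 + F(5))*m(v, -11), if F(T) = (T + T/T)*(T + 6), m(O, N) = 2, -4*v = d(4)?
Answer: 136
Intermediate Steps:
d(t) = t^(3/2)
v = -2 (v = -4^(3/2)/4 = -¼*8 = -2)
F(T) = (1 + T)*(6 + T) (F(T) = (T + 1)*(6 + T) = (1 + T)*(6 + T))
(2 + F(5))*m(v, -11) = (2 + (6 + 5² + 7*5))*2 = (2 + (6 + 25 + 35))*2 = (2 + 66)*2 = 68*2 = 136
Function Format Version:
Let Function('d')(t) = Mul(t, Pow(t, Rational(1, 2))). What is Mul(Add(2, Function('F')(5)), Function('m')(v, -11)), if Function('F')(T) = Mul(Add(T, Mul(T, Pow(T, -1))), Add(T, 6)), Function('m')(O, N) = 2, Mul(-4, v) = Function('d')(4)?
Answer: 136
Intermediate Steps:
Function('d')(t) = Pow(t, Rational(3, 2))
v = -2 (v = Mul(Rational(-1, 4), Pow(4, Rational(3, 2))) = Mul(Rational(-1, 4), 8) = -2)
Function('F')(T) = Mul(Add(1, T), Add(6, T)) (Function('F')(T) = Mul(Add(T, 1), Add(6, T)) = Mul(Add(1, T), Add(6, T)))
Mul(Add(2, Function('F')(5)), Function('m')(v, -11)) = Mul(Add(2, Add(6, Pow(5, 2), Mul(7, 5))), 2) = Mul(Add(2, Add(6, 25, 35)), 2) = Mul(Add(2, 66), 2) = Mul(68, 2) = 136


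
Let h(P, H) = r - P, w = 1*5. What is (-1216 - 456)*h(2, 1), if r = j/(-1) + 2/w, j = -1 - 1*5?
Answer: -36784/5 ≈ -7356.8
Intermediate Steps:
w = 5
j = -6 (j = -1 - 5 = -6)
r = 32/5 (r = -6/(-1) + 2/5 = -6*(-1) + 2*(⅕) = 6 + ⅖ = 32/5 ≈ 6.4000)
h(P, H) = 32/5 - P
(-1216 - 456)*h(2, 1) = (-1216 - 456)*(32/5 - 1*2) = -1672*(32/5 - 2) = -1672*22/5 = -36784/5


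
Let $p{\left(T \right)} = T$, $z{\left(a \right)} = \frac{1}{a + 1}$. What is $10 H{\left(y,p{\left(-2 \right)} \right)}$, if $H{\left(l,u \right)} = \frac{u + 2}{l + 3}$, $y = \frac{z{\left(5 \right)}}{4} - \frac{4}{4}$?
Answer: $0$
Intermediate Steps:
$z{\left(a \right)} = \frac{1}{1 + a}$
$y = - \frac{23}{24}$ ($y = \frac{1}{\left(1 + 5\right) 4} - \frac{4}{4} = \frac{1}{6} \cdot \frac{1}{4} - 1 = \frac{1}{24} - 1 = - \frac{23}{24} \approx -0.95833$)
$H{\left(l,u \right)} = \frac{2 + u}{3 + l}$
$10 H{\left(y,p{\left(-2 \right)} \right)} = 10 \frac{2 - 2}{3 - \frac{23}{24}} = 10 \frac{1}{\frac{49}{24}} \cdot 0 = 10 \cdot \frac{24}{49} \cdot 0 = 10 \cdot 0 = 0$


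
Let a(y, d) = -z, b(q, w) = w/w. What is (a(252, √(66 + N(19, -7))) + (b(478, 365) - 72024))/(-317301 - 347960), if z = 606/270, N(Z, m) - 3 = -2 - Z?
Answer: 3241136/29936745 ≈ 0.10827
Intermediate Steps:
b(q, w) = 1
N(Z, m) = 1 - Z (N(Z, m) = 3 + (-2 - Z) = 1 - Z)
z = 101/45 (z = 606*(1/270) = 101/45 ≈ 2.2444)
a(y, d) = -101/45 (a(y, d) = -1*101/45 = -101/45)
(a(252, √(66 + N(19, -7))) + (b(478, 365) - 72024))/(-317301 - 347960) = (-101/45 + (1 - 72024))/(-317301 - 347960) = (-101/45 - 72023)/(-665261) = -3241136/45*(-1/665261) = 3241136/29936745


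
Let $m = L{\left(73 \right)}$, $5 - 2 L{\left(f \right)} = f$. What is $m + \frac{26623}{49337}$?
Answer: $- \frac{1650835}{49337} \approx -33.46$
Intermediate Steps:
$L{\left(f \right)} = \frac{5}{2} - \frac{f}{2}$
$m = -34$ ($m = \frac{5}{2} - \frac{73}{2} = -34$)
$m + \frac{26623}{49337} = -34 + \frac{26623}{49337} = - \frac{1650835}{49337}$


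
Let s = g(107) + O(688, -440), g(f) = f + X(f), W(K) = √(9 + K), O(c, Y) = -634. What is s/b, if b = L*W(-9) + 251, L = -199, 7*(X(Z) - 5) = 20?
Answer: -3634/1757 ≈ -2.0683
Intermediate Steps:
X(Z) = 55/7 (X(Z) = 5 + (⅐)*20 = 5 + 20/7 = 55/7)
g(f) = 55/7 + f (g(f) = f + 55/7 = 55/7 + f)
b = 251 (b = -199*√(9 - 9) + 251 = -199*√0 + 251 = -199*0 + 251 = 0 + 251 = 251)
s = -3634/7 (s = (55/7 + 107) - 634 = 804/7 - 634 = -3634/7 ≈ -519.14)
s/b = -3634/7/251 = -3634/7*1/251 = -3634/1757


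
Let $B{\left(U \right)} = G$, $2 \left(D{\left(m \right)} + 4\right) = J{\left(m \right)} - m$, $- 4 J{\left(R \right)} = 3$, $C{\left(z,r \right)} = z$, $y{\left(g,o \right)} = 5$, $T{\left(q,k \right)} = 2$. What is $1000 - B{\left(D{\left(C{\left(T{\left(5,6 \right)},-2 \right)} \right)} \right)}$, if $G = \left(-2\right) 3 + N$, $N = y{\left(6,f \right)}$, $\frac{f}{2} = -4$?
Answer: $1001$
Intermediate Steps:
$f = -8$ ($f = 2 \left(-4\right) = -8$)
$N = 5$
$J{\left(R \right)} = - \frac{3}{4}$ ($J{\left(R \right)} = \left(- \frac{1}{4}\right) 3 = - \frac{3}{4}$)
$D{\left(m \right)} = - \frac{35}{8} - \frac{m}{2}$ ($D{\left(m \right)} = -4 + \frac{- \frac{3}{4} - m}{2} = -4 - \left(\frac{3}{8} + \frac{m}{2}\right) = - \frac{35}{8} - \frac{m}{2}$)
$G = -1$ ($G = \left(-2\right) 3 + 5 = -6 + 5 = -1$)
$B{\left(U \right)} = -1$
$1000 - B{\left(D{\left(C{\left(T{\left(5,6 \right)},-2 \right)} \right)} \right)} = 1000 - -1 = 1000 + 1 = 1001$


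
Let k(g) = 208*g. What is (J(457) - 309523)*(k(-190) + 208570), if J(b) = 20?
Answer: -52321482150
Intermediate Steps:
(J(457) - 309523)*(k(-190) + 208570) = (20 - 309523)*(208*(-190) + 208570) = -309503*(-39520 + 208570) = -309503*169050 = -52321482150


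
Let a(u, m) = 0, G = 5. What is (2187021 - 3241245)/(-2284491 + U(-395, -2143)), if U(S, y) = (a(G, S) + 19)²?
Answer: 527112/1142065 ≈ 0.46154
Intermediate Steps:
U(S, y) = 361 (U(S, y) = (0 + 19)² = 19² = 361)
(2187021 - 3241245)/(-2284491 + U(-395, -2143)) = (2187021 - 3241245)/(-2284491 + 361) = -1054224/(-2284130) = -1054224*(-1/2284130) = 527112/1142065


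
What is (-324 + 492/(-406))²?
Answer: 4358376324/41209 ≈ 1.0576e+5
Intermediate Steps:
(-324 + 492/(-406))² = (-324 + 492*(-1/406))² = (-324 - 246/203)² = (-66018/203)² = 4358376324/41209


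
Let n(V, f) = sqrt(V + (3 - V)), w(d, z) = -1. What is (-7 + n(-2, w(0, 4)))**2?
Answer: (7 - sqrt(3))**2 ≈ 27.751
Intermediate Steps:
n(V, f) = sqrt(3)
(-7 + n(-2, w(0, 4)))**2 = (-7 + sqrt(3))**2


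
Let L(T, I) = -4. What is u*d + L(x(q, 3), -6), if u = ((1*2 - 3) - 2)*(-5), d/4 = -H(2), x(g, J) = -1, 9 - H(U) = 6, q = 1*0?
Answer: -184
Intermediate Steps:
q = 0
H(U) = 3 (H(U) = 9 - 1*6 = 9 - 6 = 3)
d = -12 (d = 4*(-1*3) = 4*(-3) = -12)
u = 15 (u = ((2 - 3) - 2)*(-5) = (-1 - 2)*(-5) = -3*(-5) = 15)
u*d + L(x(q, 3), -6) = 15*(-12) - 4 = -180 - 4 = -184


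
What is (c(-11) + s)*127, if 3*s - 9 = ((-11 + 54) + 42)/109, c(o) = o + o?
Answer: -778256/327 ≈ -2380.0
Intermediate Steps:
c(o) = 2*o
s = 1066/327 (s = 3 + (((-11 + 54) + 42)/109)/3 = 3 + ((43 + 42)*(1/109))/3 = 3 + (85*(1/109))/3 = 3 + (1/3)*(85/109) = 3 + 85/327 = 1066/327 ≈ 3.2599)
(c(-11) + s)*127 = (2*(-11) + 1066/327)*127 = (-22 + 1066/327)*127 = -6128/327*127 = -778256/327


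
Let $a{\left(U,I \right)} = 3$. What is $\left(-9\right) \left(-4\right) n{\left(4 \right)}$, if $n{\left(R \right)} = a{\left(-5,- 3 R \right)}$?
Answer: $108$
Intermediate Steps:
$n{\left(R \right)} = 3$
$\left(-9\right) \left(-4\right) n{\left(4 \right)} = \left(-9\right) \left(-4\right) 3 = 36 \cdot 3 = 108$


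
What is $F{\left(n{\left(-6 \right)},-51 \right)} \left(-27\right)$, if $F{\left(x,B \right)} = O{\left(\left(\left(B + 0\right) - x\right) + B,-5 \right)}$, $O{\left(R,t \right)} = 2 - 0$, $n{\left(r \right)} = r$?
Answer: $-54$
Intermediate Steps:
$O{\left(R,t \right)} = 2$ ($O{\left(R,t \right)} = 2 + 0 = 2$)
$F{\left(x,B \right)} = 2$
$F{\left(n{\left(-6 \right)},-51 \right)} \left(-27\right) = 2 \left(-27\right) = -54$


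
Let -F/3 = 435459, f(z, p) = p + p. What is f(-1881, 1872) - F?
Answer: 1310121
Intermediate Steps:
f(z, p) = 2*p
F = -1306377 (F = -3*435459 = -1306377)
f(-1881, 1872) - F = 2*1872 - 1*(-1306377) = 3744 + 1306377 = 1310121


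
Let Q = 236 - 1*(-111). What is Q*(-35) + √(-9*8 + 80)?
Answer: -12145 + 2*√2 ≈ -12142.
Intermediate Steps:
Q = 347 (Q = 236 + 111 = 347)
Q*(-35) + √(-9*8 + 80) = 347*(-35) + √(-9*8 + 80) = -12145 + √(-72 + 80) = -12145 + √8 = -12145 + 2*√2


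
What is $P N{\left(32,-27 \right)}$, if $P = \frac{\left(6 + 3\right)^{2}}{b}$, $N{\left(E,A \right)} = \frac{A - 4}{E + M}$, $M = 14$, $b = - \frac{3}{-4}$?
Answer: $- \frac{1674}{23} \approx -72.783$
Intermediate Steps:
$b = \frac{3}{4}$ ($b = \left(-3\right) \left(- \frac{1}{4}\right) = \frac{3}{4} \approx 0.75$)
$N{\left(E,A \right)} = \frac{-4 + A}{14 + E}$ ($N{\left(E,A \right)} = \frac{A - 4}{E + 14} = \frac{-4 + A}{14 + E}$)
$P = 108$ ($P = \frac{\left(6 + 3\right)^{2}}{\frac{3}{4}} = 9^{2} \cdot \frac{4}{3} = 81 \cdot \frac{4}{3} = 108$)
$P N{\left(32,-27 \right)} = 108 \frac{-4 - 27}{14 + 32} = 108 \cdot \frac{1}{46} \left(-31\right) = 108 \left(- \frac{31}{46}\right) = - \frac{1674}{23}$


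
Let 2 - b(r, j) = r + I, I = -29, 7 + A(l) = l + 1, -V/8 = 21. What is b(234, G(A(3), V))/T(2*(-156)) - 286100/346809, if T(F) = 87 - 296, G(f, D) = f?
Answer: 10607327/72483081 ≈ 0.14634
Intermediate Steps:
V = -168 (V = -8*21 = -168)
A(l) = -6 + l (A(l) = -7 + (l + 1) = -7 + (1 + l) = -6 + l)
b(r, j) = 31 - r (b(r, j) = 2 - (r - 29) = 2 - (-29 + r) = 2 + (29 - r) = 31 - r)
T(F) = -209
b(234, G(A(3), V))/T(2*(-156)) - 286100/346809 = (31 - 1*234)/(-209) - 286100/346809 = (31 - 234)*(-1/209) - 286100*1/346809 = -203*(-1/209) - 286100/346809 = 203/209 - 286100/346809 = 10607327/72483081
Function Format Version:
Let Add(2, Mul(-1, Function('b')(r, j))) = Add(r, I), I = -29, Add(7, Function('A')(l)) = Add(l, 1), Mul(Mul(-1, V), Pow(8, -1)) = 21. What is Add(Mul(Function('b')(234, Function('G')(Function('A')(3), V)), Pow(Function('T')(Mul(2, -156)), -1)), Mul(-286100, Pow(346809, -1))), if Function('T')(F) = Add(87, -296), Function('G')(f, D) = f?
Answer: Rational(10607327, 72483081) ≈ 0.14634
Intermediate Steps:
V = -168 (V = Mul(-8, 21) = -168)
Function('A')(l) = Add(-6, l) (Function('A')(l) = Add(-7, Add(l, 1)) = Add(-7, Add(1, l)) = Add(-6, l))
Function('b')(r, j) = Add(31, Mul(-1, r)) (Function('b')(r, j) = Add(2, Mul(-1, Add(r, -29))) = Add(2, Mul(-1, Add(-29, r))) = Add(2, Add(29, Mul(-1, r))) = Add(31, Mul(-1, r)))
Function('T')(F) = -209
Add(Mul(Function('b')(234, Function('G')(Function('A')(3), V)), Pow(Function('T')(Mul(2, -156)), -1)), Mul(-286100, Pow(346809, -1))) = Add(Mul(Add(31, Mul(-1, 234)), Pow(-209, -1)), Mul(-286100, Pow(346809, -1))) = Add(Mul(Add(31, -234), Rational(-1, 209)), Mul(-286100, Rational(1, 346809))) = Add(Mul(-203, Rational(-1, 209)), Rational(-286100, 346809)) = Add(Rational(203, 209), Rational(-286100, 346809)) = Rational(10607327, 72483081)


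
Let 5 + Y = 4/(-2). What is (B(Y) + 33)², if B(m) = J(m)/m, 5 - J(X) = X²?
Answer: 75625/49 ≈ 1543.4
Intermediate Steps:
J(X) = 5 - X²
Y = -7 (Y = -5 + 4/(-2) = -5 + 4*(-½) = -5 - 2 = -7)
B(m) = (5 - m²)/m
(B(Y) + 33)² = ((-1*(-7) + 5/(-7)) + 33)² = ((7 + 5*(-⅐)) + 33)² = ((7 - 5/7) + 33)² = (44/7 + 33)² = (275/7)² = 75625/49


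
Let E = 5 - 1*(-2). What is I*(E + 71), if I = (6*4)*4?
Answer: 7488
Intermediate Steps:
I = 96 (I = 24*4 = 96)
E = 7 (E = 5 + 2 = 7)
I*(E + 71) = 96*(7 + 71) = 96*78 = 7488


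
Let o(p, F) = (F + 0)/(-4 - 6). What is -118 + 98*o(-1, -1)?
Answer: -541/5 ≈ -108.20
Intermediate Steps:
o(p, F) = -F/10 (o(p, F) = F/(-10) = F*(-⅒) = -F/10)
-118 + 98*o(-1, -1) = -118 + 98*(-⅒*(-1)) = -118 + 98*(⅒) = -118 + 49/5 = -541/5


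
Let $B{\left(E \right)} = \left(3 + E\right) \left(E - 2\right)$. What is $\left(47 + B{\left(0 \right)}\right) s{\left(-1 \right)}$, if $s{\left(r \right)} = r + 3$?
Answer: $82$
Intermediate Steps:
$B{\left(E \right)} = \left(-2 + E\right) \left(3 + E\right)$ ($B{\left(E \right)} = \left(3 + E\right) \left(-2 + E\right) = \left(-2 + E\right) \left(3 + E\right)$)
$s{\left(r \right)} = 3 + r$
$\left(47 + B{\left(0 \right)}\right) s{\left(-1 \right)} = \left(47 + \left(-6 + 0 + 0^{2}\right)\right) \left(3 - 1\right) = \left(47 + \left(-6 + 0 + 0\right)\right) 2 = \left(47 - 6\right) 2 = 41 \cdot 2 = 82$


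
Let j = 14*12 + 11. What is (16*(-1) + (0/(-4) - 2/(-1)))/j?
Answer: -14/179 ≈ -0.078212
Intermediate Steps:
j = 179 (j = 168 + 11 = 179)
(16*(-1) + (0/(-4) - 2/(-1)))/j = (16*(-1) + (0/(-4) - 2/(-1)))/179 = (-16 + (0*(-¼) - 2*(-1)))*(1/179) = (-16 + (0 + 2))*(1/179) = (-16 + 2)*(1/179) = -14*1/179 = -14/179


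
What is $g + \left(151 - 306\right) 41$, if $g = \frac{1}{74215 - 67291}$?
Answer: $- \frac{44002019}{6924} \approx -6355.0$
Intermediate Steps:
$g = \frac{1}{6924} \approx 0.00014443$
$g + \left(151 - 306\right) 41 = \frac{1}{6924} + \left(151 - 306\right) 41 = \frac{1}{6924} - 6355 = - \frac{44002019}{6924}$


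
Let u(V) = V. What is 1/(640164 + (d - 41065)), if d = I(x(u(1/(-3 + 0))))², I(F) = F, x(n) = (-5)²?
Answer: 1/599724 ≈ 1.6674e-6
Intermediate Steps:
x(n) = 25
d = 625 (d = 25² = 625)
1/(640164 + (d - 41065)) = 1/(640164 + (625 - 41065)) = 1/(640164 - 40440) = 1/599724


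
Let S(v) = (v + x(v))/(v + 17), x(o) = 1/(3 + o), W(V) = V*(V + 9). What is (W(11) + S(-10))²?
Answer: 114682681/2401 ≈ 47765.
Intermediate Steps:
W(V) = V*(9 + V)
S(v) = (v + 1/(3 + v))/(17 + v) (S(v) = (v + 1/(3 + v))/(v + 17) = (v + 1/(3 + v))/(17 + v))
(W(11) + S(-10))² = (11*(9 + 11) + (1 - 10*(3 - 10))/((3 - 10)*(17 - 10)))² = (11*20 + (1 - 10*(-7))/(-7*7))² = (220 - ⅐*⅐*(1 + 70))² = (220 - ⅐*⅐*71)² = (220 - 71/49)² = (10709/49)² = 114682681/2401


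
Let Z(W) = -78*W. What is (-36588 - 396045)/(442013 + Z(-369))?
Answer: -432633/470795 ≈ -0.91894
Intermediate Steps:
(-36588 - 396045)/(442013 + Z(-369)) = (-36588 - 396045)/(442013 - 78*(-369)) = -432633/(442013 + 28782) = -432633/470795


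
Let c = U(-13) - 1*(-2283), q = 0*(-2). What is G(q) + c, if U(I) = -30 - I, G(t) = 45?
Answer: 2311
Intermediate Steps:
q = 0
c = 2266 (c = (-30 - 1*(-13)) - 1*(-2283) = (-30 + 13) + 2283 = -17 + 2283 = 2266)
G(q) + c = 45 + 2266 = 2311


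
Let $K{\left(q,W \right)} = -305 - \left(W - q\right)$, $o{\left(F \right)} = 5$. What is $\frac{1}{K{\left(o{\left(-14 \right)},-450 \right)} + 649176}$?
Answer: $\frac{1}{649326} \approx 1.5401 \cdot 10^{-6}$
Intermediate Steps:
$K{\left(q,W \right)} = -305 + q - W$ ($K{\left(q,W \right)} = -305 - \left(W - q\right) = -305 + q - W$)
$\frac{1}{K{\left(o{\left(-14 \right)},-450 \right)} + 649176} = \frac{1}{\left(-305 + 5 - -450\right) + 649176} = \frac{1}{\left(-305 + 5 + 450\right) + 649176} = \frac{1}{150 + 649176} = \frac{1}{649326}$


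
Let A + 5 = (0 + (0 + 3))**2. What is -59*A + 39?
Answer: -197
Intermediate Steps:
A = 4 (A = -5 + (0 + (0 + 3))**2 = -5 + (0 + 3)**2 = -5 + 3**2 = -5 + 9 = 4)
-59*A + 39 = -59*4 + 39 = -236 + 39 = -197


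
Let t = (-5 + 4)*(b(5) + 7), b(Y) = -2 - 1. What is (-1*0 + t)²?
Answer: 16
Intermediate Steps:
b(Y) = -3
t = -4 (t = (-5 + 4)*(-3 + 7) = -1*4 = -4)
(-1*0 + t)² = (-1*0 - 4)² = (0 - 4)² = (-4)² = 16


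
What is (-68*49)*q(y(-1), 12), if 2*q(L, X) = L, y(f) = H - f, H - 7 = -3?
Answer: -8330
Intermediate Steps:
H = 4 (H = 7 - 3 = 4)
y(f) = 4 - f
q(L, X) = L/2
(-68*49)*q(y(-1), 12) = (-68*49)*((4 - 1*(-1))/2) = -1666*(4 + 1) = -1666*5 = -3332*5/2 = -8330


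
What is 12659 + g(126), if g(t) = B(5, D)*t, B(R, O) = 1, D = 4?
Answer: 12785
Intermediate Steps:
g(t) = t (g(t) = 1*t = t)
12659 + g(126) = 12659 + 126 = 12785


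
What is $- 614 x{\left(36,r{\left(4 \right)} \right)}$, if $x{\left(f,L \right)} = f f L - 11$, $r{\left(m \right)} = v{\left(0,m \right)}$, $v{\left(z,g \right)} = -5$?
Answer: $3985474$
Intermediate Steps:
$r{\left(m \right)} = -5$
$x{\left(f,L \right)} = -11 + L f^{2}$ ($x{\left(f,L \right)} = f^{2} L - 11 = L f^{2} - 11 = -11 + L f^{2}$)
$- 614 x{\left(36,r{\left(4 \right)} \right)} = - 614 \left(-11 - 5 \cdot 36^{2}\right) = - 614 \left(-11 - 6480\right) = \left(-614\right) \left(-6491\right) = 3985474$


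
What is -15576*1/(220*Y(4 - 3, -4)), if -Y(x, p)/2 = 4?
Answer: 177/20 ≈ 8.8500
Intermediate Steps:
Y(x, p) = -8 (Y(x, p) = -2*4 = -8)
-15576*1/(220*Y(4 - 3, -4)) = -15576/((5*44)*(-8)) = -15576/(220*(-8)) = -15576/(-1760) = -15576*(-1/1760) = 177/20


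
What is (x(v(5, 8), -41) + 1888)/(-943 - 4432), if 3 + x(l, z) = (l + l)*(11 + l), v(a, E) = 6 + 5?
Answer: -2369/5375 ≈ -0.44074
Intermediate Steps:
v(a, E) = 11
x(l, z) = -3 + 2*l*(11 + l) (x(l, z) = -3 + (l + l)*(11 + l) = -3 + (2*l)*(11 + l) = -3 + 2*l*(11 + l))
(x(v(5, 8), -41) + 1888)/(-943 - 4432) = ((-3 + 2*11² + 22*11) + 1888)/(-943 - 4432) = ((-3 + 2*121 + 242) + 1888)/(-5375) = ((-3 + 242 + 242) + 1888)*(-1/5375) = (481 + 1888)*(-1/5375) = 2369*(-1/5375) = -2369/5375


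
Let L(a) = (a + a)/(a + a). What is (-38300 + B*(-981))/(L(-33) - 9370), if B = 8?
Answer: 46148/9369 ≈ 4.9256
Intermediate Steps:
L(a) = 1 (L(a) = (2*a)/((2*a)) = (2*a)*(1/(2*a)) = 1)
(-38300 + B*(-981))/(L(-33) - 9370) = (-38300 + 8*(-981))/(1 - 9370) = (-38300 - 7848)/(-9369) = -46148*(-1/9369) = 46148/9369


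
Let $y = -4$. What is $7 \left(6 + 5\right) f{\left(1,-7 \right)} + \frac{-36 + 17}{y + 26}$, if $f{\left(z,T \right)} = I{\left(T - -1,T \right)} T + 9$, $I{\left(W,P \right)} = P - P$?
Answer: $\frac{15227}{22} \approx 692.14$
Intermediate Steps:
$I{\left(W,P \right)} = 0$
$f{\left(z,T \right)} = 9$ ($f{\left(z,T \right)} = 0 T + 9 = 0 + 9 = 9$)
$7 \left(6 + 5\right) f{\left(1,-7 \right)} + \frac{-36 + 17}{y + 26} = 7 \left(6 + 5\right) 9 + \frac{-36 + 17}{-4 + 26} = 7 \cdot 11 \cdot 9 - \frac{19}{22} = 77 \cdot 9 - \frac{19}{22} = 693 - \frac{19}{22} = \frac{15227}{22}$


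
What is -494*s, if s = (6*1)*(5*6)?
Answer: -88920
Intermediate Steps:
s = 180 (s = 6*30 = 180)
-494*s = -494*180 = -88920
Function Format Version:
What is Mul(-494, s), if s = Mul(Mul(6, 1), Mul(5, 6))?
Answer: -88920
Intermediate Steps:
s = 180 (s = Mul(6, 30) = 180)
Mul(-494, s) = Mul(-494, 180) = -88920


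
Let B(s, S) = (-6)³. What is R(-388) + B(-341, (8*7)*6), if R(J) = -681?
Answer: -897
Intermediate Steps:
B(s, S) = -216
R(-388) + B(-341, (8*7)*6) = -681 - 216 = -897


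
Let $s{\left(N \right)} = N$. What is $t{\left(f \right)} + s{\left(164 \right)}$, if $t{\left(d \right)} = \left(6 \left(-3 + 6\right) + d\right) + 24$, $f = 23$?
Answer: $229$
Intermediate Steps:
$t{\left(d \right)} = 42 + d$ ($t{\left(d \right)} = \left(6 \cdot 3 + d\right) + 24 = \left(18 + d\right) + 24 = 42 + d$)
$t{\left(f \right)} + s{\left(164 \right)} = \left(42 + 23\right) + 164 = 65 + 164 = 229$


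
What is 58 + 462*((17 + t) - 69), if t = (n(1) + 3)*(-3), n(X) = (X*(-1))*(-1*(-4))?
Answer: -22580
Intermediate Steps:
n(X) = -4*X (n(X) = -X*4 = -4*X)
t = 3 (t = (-4*1 + 3)*(-3) = (-4 + 3)*(-3) = -1*(-3) = 3)
58 + 462*((17 + t) - 69) = 58 + 462*((17 + 3) - 69) = 58 + 462*(20 - 69) = 58 + 462*(-49) = 58 - 22638 = -22580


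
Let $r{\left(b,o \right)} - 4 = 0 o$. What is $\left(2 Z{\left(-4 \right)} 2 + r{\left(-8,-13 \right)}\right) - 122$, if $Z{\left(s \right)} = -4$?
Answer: $-134$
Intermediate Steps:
$r{\left(b,o \right)} = 4$ ($r{\left(b,o \right)} = 4 + 0 o = 4 + 0 = 4$)
$\left(2 Z{\left(-4 \right)} 2 + r{\left(-8,-13 \right)}\right) - 122 = \left(2 \left(-4\right) 2 + 4\right) - 122 = \left(\left(-8\right) 2 + 4\right) - 122 = \left(-16 + 4\right) - 122 = -12 - 122 = -134$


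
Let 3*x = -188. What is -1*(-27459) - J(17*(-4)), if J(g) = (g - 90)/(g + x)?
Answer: 5381727/196 ≈ 27458.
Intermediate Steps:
x = -188/3 (x = (1/3)*(-188) = -188/3 ≈ -62.667)
J(g) = (-90 + g)/(-188/3 + g) (J(g) = (g - 90)/(g - 188/3) = (-90 + g)/(-188/3 + g))
-1*(-27459) - J(17*(-4)) = -1*(-27459) - 3*(-90 + 17*(-4))/(-188 + 3*(17*(-4))) = 27459 - 3*(-90 - 68)/(-188 + 3*(-68)) = 27459 - 3*(-158)/(-188 - 204) = 27459 - 3*(-158)/(-392) = 27459 - 3*(-1)*(-158)/392 = 27459 - 1*237/196 = 27459 - 237/196 = 5381727/196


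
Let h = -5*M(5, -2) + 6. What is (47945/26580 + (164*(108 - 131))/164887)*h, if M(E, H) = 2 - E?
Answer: 475102019/12703468 ≈ 37.399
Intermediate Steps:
h = 21 (h = -5*(2 - 1*5) + 6 = -5*(2 - 5) + 6 = -5*(-3) + 6 = 15 + 6 = 21)
(47945/26580 + (164*(108 - 131))/164887)*h = (47945/26580 + (164*(108 - 131))/164887)*21 = (47945*(1/26580) + (164*(-23))*(1/164887))*21 = (9589/5316 - 3772*1/164887)*21 = (9589/5316 - 164/7169)*21 = (67871717/38110404)*21 = 475102019/12703468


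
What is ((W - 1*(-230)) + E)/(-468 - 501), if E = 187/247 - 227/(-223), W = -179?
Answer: -968967/17791163 ≈ -0.054463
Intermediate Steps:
E = 97770/55081 (E = 187*(1/247) - 227*(-1/223) = 187/247 + 227/223 = 97770/55081 ≈ 1.7750)
((W - 1*(-230)) + E)/(-468 - 501) = ((-179 - 1*(-230)) + 97770/55081)/(-468 - 501) = ((-179 + 230) + 97770/55081)/(-969) = (51 + 97770/55081)*(-1/969) = (2906901/55081)*(-1/969) = -968967/17791163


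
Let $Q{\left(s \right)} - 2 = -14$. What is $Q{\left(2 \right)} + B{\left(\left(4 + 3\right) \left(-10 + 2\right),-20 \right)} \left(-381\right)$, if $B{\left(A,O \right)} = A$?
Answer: $21324$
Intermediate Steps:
$Q{\left(s \right)} = -12$ ($Q{\left(s \right)} = 2 - 14 = -12$)
$Q{\left(2 \right)} + B{\left(\left(4 + 3\right) \left(-10 + 2\right),-20 \right)} \left(-381\right) = -12 + \left(4 + 3\right) \left(-10 + 2\right) \left(-381\right) = -12 + 7 \left(-8\right) \left(-381\right) = -12 - -21336 = -12 + 21336 = 21324$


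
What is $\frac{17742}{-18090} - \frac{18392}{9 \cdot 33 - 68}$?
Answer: $- \frac{56129033}{690435} \approx -81.295$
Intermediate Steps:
$\frac{17742}{-18090} - \frac{18392}{9 \cdot 33 - 68} = 17742 \left(- \frac{1}{18090}\right) - \frac{18392}{297 - 68} = - \frac{2957}{3015} - \frac{18392}{229} = - \frac{56129033}{690435}$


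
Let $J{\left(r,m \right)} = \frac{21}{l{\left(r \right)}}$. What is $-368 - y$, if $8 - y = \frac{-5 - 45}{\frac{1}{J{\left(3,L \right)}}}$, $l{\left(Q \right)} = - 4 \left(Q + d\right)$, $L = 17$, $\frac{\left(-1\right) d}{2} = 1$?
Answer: $- \frac{227}{2} \approx -113.5$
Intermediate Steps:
$d = -2$ ($d = \left(-2\right) 1 = -2$)
$l{\left(Q \right)} = 8 - 4 Q$ ($l{\left(Q \right)} = - 4 \left(Q - 2\right) = - 4 \left(-2 + Q\right) = 8 - 4 Q$)
$J{\left(r,m \right)} = \frac{21}{8 - 4 r}$
$y = - \frac{509}{2}$ ($y = 8 - \frac{-5 - 45}{\frac{1}{\left(-21\right) \frac{1}{-8 + 4 \cdot 3}}} = 8 - \frac{-5 - 45}{\frac{1}{\left(-21\right) \frac{1}{-8 + 12}}} = 8 - - \frac{50}{\frac{1}{\left(-21\right) \frac{1}{4}}} = 8 - - \frac{50}{\frac{1}{- \frac{21}{4}}} = 8 - - \frac{50}{- \frac{4}{21}} = 8 - \left(-50\right) \left(- \frac{21}{4}\right) = 8 - \frac{525}{2} = - \frac{509}{2} \approx -254.5$)
$-368 - y = -368 - - \frac{509}{2} = -368 + \frac{509}{2} = - \frac{227}{2}$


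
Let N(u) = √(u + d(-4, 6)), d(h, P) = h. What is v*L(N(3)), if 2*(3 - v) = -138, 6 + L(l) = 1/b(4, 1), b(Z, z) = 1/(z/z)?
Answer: -360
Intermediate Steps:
b(Z, z) = 1 (b(Z, z) = 1/1 = 1)
N(u) = √(-4 + u) (N(u) = √(u - 4) = √(-4 + u))
L(l) = -5 (L(l) = -6 + 1/1 = -6 + 1 = -5)
v = 72 (v = 3 - ½*(-138) = 3 + 69 = 72)
v*L(N(3)) = 72*(-5) = -360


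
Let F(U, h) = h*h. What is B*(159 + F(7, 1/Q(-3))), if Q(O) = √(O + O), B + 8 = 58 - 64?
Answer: -6671/3 ≈ -2223.7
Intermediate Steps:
B = -14 (B = -8 + (58 - 64) = -8 - 6 = -14)
Q(O) = √2*√O (Q(O) = √(2*O) = √2*√O)
F(U, h) = h²
B*(159 + F(7, 1/Q(-3))) = -14*(159 + (1/(√2*√(-3)))²) = -14*(159 + (1/(√2*(I*√3)))²) = -14*(159 + (1/(I*√6))²) = -14*(159 + (-I*√6/6)²) = -14*(159 - ⅙) = -14*953/6 = -6671/3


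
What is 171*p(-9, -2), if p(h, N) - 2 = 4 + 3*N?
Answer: 0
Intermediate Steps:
p(h, N) = 6 + 3*N (p(h, N) = 2 + (4 + 3*N) = 6 + 3*N)
171*p(-9, -2) = 171*(6 + 3*(-2)) = 171*(6 - 6) = 171*0 = 0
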